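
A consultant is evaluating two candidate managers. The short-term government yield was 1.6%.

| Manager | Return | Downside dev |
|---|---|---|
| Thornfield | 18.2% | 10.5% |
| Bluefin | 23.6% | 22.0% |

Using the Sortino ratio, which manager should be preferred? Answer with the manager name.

Thornfield: Sortino ratio = (18.2% − 1.6%) / 10.5% = 1.581
Bluefin: Sortino ratio = (23.6% − 1.6%) / 22.0% = 1.000
Highest: Thornfield (1.581).

Thornfield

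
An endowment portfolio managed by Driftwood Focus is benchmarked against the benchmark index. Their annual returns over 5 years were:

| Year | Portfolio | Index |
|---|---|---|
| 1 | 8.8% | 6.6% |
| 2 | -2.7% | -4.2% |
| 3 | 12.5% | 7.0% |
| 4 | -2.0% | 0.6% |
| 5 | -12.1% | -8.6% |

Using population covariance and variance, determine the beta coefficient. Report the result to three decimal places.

r̄p = 0.9000%,  r̄m = 0.2800%
Cov = Σ(rp − r̄p)(rm − r̄m) / 5 = 51.7040
Var(rm) = Σ(rm − r̄m)² / 5 = 36.8256
β = Cov / Var = 51.7040 / 36.8256 = 1.4040

1.404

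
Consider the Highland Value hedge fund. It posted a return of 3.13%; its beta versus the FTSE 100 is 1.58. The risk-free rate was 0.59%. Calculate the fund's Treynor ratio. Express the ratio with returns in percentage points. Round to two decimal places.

Treynor = (Rp − Rf) / β = (3.13% − 0.59%) / 1.58 = 2.54 / 1.58 = 1.6076

1.61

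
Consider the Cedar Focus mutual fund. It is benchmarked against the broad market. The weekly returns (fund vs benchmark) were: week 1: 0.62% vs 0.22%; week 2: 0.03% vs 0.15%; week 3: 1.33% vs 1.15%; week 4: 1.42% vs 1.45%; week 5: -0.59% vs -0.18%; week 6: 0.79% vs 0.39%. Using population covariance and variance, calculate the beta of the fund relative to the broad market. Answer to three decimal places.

r̄p = 0.6000%,  r̄m = 0.5300%
Cov = Σ(rp − r̄p)(rm − r̄m) / 6 = 0.3726
Var(rm) = Σ(rm − r̄m)² / 6 = 0.3325
β = Cov / Var = 0.3726 / 0.3325 = 1.1206

1.121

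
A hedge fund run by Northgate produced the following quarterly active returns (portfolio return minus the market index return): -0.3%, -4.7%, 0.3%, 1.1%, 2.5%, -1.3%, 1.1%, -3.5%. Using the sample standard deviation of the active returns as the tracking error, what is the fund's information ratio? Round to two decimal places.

-0.24

r̄ = (-0.3 − 4.7 + 0.3 + 1.1 + 2.5 − 1.3 + 1.1 − 3.5) / 8 = -0.6000%
Σ(r − r̄)² = (-0.3 − (-0.6000))² + (-4.7 − (-0.6000))² + … = 42.0000
sample σ = √(42.0000 / 7) = √6.0000 = 2.4495%
IR = r̄ / tracking error = -0.6000 / 2.4495 = -0.2449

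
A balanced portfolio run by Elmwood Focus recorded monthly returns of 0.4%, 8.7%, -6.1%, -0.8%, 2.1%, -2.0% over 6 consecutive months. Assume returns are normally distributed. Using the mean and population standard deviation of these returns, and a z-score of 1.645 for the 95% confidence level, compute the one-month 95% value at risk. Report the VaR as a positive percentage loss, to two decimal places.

7.01

μ = (0.4 + 8.7 − 6.1 − 0.8 + 2.1 − 2) / 6 = 2.30 / 6 = 0.3833%
Population std dev = √[121.2283 / 6] = 4.4950%
VaR = −(μ − z·σ) = −(0.3833 − 1.645 × 4.4950) = −(-7.0110) = 7.0110%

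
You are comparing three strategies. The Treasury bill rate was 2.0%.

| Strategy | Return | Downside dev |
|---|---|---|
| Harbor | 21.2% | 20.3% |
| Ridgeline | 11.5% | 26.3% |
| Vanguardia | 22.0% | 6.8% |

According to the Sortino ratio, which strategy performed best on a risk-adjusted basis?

Vanguardia

Harbor: Sortino ratio = (21.2% − 2.0%) / 20.3% = 0.946
Ridgeline: Sortino ratio = (11.5% − 2.0%) / 26.3% = 0.361
Vanguardia: Sortino ratio = (22.0% − 2.0%) / 6.8% = 2.941
Highest: Vanguardia (2.941).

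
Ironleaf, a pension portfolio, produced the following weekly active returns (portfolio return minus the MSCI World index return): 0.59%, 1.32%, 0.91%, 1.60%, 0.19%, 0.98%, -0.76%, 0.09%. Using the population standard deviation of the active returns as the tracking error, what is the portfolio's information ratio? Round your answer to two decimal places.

0.87

Mean return r̄ = 4.920 / 8 = 0.6150%
Σ(r − r̄)² = (0.59 − 0.6150)² + (1.32 − 0.6150)² + (0.91 − 0.6150)² + … = 4.0350
population σ = √(4.0350 / 8) = √0.5044 = 0.7102%
IR = r̄ / tracking error = 0.6150 / 0.7102 = 0.8660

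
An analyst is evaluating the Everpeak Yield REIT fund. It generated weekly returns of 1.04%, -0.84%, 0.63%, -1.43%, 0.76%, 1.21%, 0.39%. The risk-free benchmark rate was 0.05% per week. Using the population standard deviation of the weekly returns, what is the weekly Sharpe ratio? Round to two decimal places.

0.22

Mean return r̄ = 1.760 / 7 = 0.2514%
Σ(r − r̄)² = (1.04 − 0.2514)² + (-0.84 − 0.2514)² + … = 5.9803
σ = √[5.9803 / 7] = 0.9243%
Sharpe = (r̄ − rf) / σ = (0.2514 − 0.05) / 0.9243 = 0.2014 / 0.9243 = 0.2179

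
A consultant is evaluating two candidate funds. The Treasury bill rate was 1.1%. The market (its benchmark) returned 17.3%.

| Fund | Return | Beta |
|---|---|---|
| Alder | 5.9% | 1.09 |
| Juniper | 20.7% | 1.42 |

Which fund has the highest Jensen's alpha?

Juniper

Alder: α = 5.9% − [1.1% + 1.09 × (17.3% − 1.1%)] = -12.858
Juniper: α = 20.7% − [1.1% + 1.42 × (17.3% − 1.1%)] = -3.404
Highest: Juniper (-3.404).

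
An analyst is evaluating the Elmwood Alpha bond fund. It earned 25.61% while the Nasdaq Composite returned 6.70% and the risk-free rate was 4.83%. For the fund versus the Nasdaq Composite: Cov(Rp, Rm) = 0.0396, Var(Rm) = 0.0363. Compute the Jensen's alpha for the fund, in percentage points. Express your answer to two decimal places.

18.74

β = Cov / Var = 0.0396 / 0.0363 = 1.0909
E[R] = Rf + β(Rm − Rf) = 4.83% + 1.0909 × (6.70% − 4.83%) = 6.8700%
α = Rp − E[R] = 25.61% − 6.8700% = 18.7400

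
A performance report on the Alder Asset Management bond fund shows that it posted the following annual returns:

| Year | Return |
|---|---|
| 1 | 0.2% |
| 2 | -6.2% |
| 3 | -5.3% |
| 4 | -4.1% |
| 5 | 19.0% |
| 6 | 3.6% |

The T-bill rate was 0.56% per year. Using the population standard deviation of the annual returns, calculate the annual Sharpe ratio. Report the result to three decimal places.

0.074

Mean return r̄ = 7.20 / 6 = 1.2000%
Population std dev = √[448.7000 / 6] = 8.6477%
Sharpe = (r̄ − rf) / σ = (1.2000 − 0.56) / 8.6477 = 0.6400 / 8.6477 = 0.0740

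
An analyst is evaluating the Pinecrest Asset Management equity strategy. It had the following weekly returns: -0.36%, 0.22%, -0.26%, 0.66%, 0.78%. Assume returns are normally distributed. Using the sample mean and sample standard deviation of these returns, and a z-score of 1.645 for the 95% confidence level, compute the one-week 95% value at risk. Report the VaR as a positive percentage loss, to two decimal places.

0.64

r̄ = (-0.36 + 0.22 − 0.26 + 0.66 + 0.78) / 5 = 0.2080%
Σ(r − r̄)² = (-0.36 − 0.2080)² + (0.22 − 0.2080)² + … = 1.0733
σ = √[1.0733 / 4] = 0.5180%
VaR = −(r̄ − z·σ) = −(0.2080 − 1.645 × 0.5180) = −(-0.6441) = 0.6441%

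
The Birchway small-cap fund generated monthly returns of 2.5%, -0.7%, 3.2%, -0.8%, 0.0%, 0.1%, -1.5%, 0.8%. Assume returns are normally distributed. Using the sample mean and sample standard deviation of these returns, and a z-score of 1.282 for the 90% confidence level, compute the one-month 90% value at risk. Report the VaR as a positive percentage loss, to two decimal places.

μ = (2.5 − 0.7 + 3.2 − 0.8 + 0 + 0.1 − 1.5 + 0.8) / 8 = 3.60 / 8 = 0.4500%
Σ(r − μ)² = (2.5 − 0.4500)² + (-0.7 − 0.4500)² + (3.2 − 0.4500)² + … = 18.9000
σ = √[18.9000 / 7] = 1.6432%
VaR = −(μ − z·σ) = −(0.4500 − 1.282 × 1.6432) = −(-1.6566) = 1.6566%

1.66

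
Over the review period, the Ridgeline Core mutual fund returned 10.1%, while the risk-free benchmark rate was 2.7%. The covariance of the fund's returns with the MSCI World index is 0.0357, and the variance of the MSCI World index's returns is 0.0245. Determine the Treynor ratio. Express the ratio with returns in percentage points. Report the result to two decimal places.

β = Cov / Var = 0.0357 / 0.0245 = 1.4571
Treynor = (Rp − Rf) / β = (10.1% − 2.7%) / 1.4571 = 7.40 / 1.4571 = 5.0786

5.08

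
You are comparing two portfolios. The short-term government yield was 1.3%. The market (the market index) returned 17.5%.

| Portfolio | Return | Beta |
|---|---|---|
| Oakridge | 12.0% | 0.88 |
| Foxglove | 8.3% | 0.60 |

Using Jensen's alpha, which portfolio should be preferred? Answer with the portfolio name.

Foxglove

Oakridge: α = 12.0% − [1.3% + 0.88 × (17.5% − 1.3%)] = -3.556
Foxglove: α = 8.3% − [1.3% + 0.60 × (17.5% − 1.3%)] = -2.720
Highest: Foxglove (-2.720).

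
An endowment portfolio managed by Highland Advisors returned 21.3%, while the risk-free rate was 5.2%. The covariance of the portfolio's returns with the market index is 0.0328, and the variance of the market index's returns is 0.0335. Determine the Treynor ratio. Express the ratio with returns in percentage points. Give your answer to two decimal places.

16.44

β = Cov / Var = 0.0328 / 0.0335 = 0.9791
Treynor = (Rp − Rf) / β = (21.3% − 5.2%) / 0.9791 = 16.10 / 0.9791 = 16.4437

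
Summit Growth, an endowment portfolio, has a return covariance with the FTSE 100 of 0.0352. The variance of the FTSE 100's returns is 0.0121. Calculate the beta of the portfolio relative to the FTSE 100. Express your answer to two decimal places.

β = Cov(Rp, Rm) / Var(Rm) = 0.0352 / 0.0121 = 2.9091

2.91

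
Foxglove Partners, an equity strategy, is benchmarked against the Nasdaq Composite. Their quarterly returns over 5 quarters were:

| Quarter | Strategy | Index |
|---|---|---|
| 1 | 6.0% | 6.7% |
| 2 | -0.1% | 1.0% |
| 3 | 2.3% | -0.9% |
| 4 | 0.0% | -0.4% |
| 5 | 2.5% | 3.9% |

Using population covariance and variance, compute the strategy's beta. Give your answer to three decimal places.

0.630

r̄p = 2.1400%,  r̄m = 2.0600%
Cov = Σ(rp − r̄p)(rm − r̄m) / 5 = 5.1476
Var(rm) = Σ(rm − r̄m)² / 5 = 8.1704
β = Cov / Var = 5.1476 / 8.1704 = 0.6300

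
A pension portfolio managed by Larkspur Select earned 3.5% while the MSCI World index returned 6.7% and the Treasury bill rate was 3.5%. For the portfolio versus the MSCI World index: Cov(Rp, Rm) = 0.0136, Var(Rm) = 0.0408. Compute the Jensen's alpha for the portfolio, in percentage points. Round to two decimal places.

β = Cov / Var = 0.0136 / 0.0408 = 0.3333
E[R] = Rf + β(Rm − Rf) = 3.5% + 0.3333 × (6.7% − 3.5%) = 4.5666%
α = Rp − E[R] = 3.5% − 4.5666% = -1.0666

-1.07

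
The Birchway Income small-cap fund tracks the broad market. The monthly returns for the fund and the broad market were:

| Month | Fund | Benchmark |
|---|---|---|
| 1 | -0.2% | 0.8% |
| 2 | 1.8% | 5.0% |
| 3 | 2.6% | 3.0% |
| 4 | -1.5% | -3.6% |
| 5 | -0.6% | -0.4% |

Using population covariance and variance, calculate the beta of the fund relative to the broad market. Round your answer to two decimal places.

r̄p = 0.4200%,  r̄m = 0.9600%
Cov = Σ(rp − r̄p)(rm − r̄m) / 5 = 4.0528
Var(rm) = Σ(rm − r̄m)² / 5 = 8.6304
β = Cov / Var = 4.0528 / 8.6304 = 0.4696

0.47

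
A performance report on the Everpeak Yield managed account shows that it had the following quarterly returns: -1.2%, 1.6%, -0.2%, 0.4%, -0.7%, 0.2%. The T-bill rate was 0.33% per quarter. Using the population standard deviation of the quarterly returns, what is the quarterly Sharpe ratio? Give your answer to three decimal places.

-0.353

r̄ = (-1.2 + 1.6 − 0.2 + 0.4 − 0.7 + 0.2) / 6 = 0.0167%
Σ(r − r̄)² = (-1.2 − 0.0167)² + (1.6 − 0.0167)² + (-0.2 − 0.0167)² + … = 4.7283
population σ = √(4.7283 / 6) = √0.7881 = 0.8877%
Sharpe = (r̄ − rf) / σ = (0.0167 − 0.33) / 0.8877 = -0.3133 / 0.8877 = -0.3529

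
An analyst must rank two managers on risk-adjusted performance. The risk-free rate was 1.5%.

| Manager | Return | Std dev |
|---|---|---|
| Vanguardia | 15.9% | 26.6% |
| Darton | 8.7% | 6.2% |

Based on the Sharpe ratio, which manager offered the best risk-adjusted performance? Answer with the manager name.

Vanguardia: Sharpe ratio = (15.9% − 1.5%) / 26.6% = 0.541
Darton: Sharpe ratio = (8.7% − 1.5%) / 6.2% = 1.161
Highest: Darton (1.161).

Darton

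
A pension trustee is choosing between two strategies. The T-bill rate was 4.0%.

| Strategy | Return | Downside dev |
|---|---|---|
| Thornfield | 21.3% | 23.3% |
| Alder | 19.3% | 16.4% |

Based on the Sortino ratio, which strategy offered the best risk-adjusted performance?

Alder

Thornfield: Sortino ratio = (21.3% − 4.0%) / 23.3% = 0.742
Alder: Sortino ratio = (19.3% − 4.0%) / 16.4% = 0.933
Highest: Alder (0.933).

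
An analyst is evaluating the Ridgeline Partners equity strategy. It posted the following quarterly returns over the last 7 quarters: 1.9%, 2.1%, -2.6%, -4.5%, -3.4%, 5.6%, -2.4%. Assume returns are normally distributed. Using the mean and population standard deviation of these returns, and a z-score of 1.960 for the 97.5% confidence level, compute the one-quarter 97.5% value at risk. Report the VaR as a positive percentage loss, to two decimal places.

μ = (1.9 + 2.1 − 2.6 − 4.5 − 3.4 + 5.6 − 2.4) / 7 = -0.4714%
Population σ = √[Σ(r − μ)² / 7] = √[82.1543 / 7] = √11.7363 = 3.4258%
VaR = −(μ − z·σ) = −(-0.4714 − 1.960 × 3.4258) = −(-7.1860) = 7.1860%

7.19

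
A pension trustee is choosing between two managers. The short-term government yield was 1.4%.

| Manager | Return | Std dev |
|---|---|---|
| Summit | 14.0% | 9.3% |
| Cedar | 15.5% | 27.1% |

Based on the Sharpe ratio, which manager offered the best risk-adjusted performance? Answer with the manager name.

Summit: Sharpe ratio = (14.0% − 1.4%) / 9.3% = 1.355
Cedar: Sharpe ratio = (15.5% − 1.4%) / 27.1% = 0.520
Highest: Summit (1.355).

Summit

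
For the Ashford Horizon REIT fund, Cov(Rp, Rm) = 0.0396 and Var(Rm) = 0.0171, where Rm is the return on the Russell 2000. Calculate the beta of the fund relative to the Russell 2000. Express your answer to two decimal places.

2.32

β = Cov(Rp, Rm) / Var(Rm) = 0.0396 / 0.0171 = 2.3158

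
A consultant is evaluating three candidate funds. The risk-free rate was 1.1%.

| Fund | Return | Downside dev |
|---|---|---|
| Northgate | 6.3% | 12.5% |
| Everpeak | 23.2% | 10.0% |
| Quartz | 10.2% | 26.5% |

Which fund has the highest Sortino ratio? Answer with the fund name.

Everpeak

Northgate: Sortino ratio = (6.3% − 1.1%) / 12.5% = 0.416
Everpeak: Sortino ratio = (23.2% − 1.1%) / 10.0% = 2.210
Quartz: Sortino ratio = (10.2% − 1.1%) / 26.5% = 0.343
Highest: Everpeak (2.210).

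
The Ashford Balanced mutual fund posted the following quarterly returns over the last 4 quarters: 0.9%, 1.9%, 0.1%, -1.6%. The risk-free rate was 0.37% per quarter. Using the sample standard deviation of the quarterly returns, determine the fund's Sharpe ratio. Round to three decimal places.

-0.030

r̄ = (0.9 + 1.9 + 0.1 − 1.6) / 4 = 1.30 / 4 = 0.3250%
Σ(r − r̄)² = 6.5675; sample σ = √(6.5675/3) = 1.4796%
Sharpe = (r̄ − rf) / σ = (0.3250 − 0.37) / 1.4796 = -0.0450 / 1.4796 = -0.0304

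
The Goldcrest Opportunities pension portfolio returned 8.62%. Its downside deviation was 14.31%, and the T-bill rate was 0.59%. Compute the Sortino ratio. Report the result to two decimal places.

Sortino = (Rp − Rf) / σd = (8.62% − 0.59%) / 14.31% = 8.03% / 14.31% = 0.5611

0.56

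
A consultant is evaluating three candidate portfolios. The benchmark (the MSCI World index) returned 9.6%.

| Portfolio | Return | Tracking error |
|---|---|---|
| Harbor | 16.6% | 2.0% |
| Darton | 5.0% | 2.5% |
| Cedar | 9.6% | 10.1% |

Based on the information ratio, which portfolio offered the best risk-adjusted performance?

Harbor

Harbor: IR = (16.6% − 9.6%) / 2.0% = 3.500
Darton: IR = (5.0% − 9.6%) / 2.5% = -1.840
Cedar: IR = (9.6% − 9.6%) / 10.1% = 0.000
Highest: Harbor (3.500).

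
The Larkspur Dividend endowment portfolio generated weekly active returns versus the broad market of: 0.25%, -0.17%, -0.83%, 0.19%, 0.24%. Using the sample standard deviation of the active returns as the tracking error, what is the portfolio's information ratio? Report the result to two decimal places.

r̄ = (0.25 − 0.17 − 0.83 + 0.19 + 0.24) / 5 = -0.0640%
Σ(r − r̄)² = 0.8535; sample σ = √(0.8535/4) = 0.4619%
IR = r̄ / tracking error = -0.0640 / 0.4619 = -0.1386

-0.14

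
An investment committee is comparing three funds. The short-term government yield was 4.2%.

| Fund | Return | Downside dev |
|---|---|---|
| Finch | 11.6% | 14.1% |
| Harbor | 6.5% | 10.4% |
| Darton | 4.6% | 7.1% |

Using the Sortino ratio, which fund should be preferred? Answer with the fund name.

Finch: Sortino ratio = (11.6% − 4.2%) / 14.1% = 0.525
Harbor: Sortino ratio = (6.5% − 4.2%) / 10.4% = 0.221
Darton: Sortino ratio = (4.6% − 4.2%) / 7.1% = 0.056
Highest: Finch (0.525).

Finch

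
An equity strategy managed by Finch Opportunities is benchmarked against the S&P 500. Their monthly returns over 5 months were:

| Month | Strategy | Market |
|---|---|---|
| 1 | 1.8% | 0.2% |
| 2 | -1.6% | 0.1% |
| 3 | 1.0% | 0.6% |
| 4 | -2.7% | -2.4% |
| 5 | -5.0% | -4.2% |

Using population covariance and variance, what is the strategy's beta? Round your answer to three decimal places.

1.206

r̄p = -1.3000%,  r̄m = -1.1400%
Cov = Σ(rp − r̄p)(rm − r̄m) / 5 = 4.1740
Var(rm) = Σ(rm − r̄m)² / 5 = 3.4624
β = Cov / Var = 4.1740 / 3.4624 = 1.2055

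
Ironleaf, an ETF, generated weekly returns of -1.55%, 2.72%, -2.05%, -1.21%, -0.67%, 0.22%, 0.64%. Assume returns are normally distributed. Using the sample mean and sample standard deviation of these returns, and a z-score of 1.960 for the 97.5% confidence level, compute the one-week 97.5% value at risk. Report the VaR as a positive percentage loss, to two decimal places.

Mean return r̄ = -1.900 / 7 = -0.2714%
Sample σ = √[Σ(r − r̄)² / 6] = √[15.8587 / 6] = √2.6431 = 1.6258%
VaR = −(r̄ − z·σ) = −(-0.2714 − 1.960 × 1.6258) = −(-3.4580) = 3.4580%

3.46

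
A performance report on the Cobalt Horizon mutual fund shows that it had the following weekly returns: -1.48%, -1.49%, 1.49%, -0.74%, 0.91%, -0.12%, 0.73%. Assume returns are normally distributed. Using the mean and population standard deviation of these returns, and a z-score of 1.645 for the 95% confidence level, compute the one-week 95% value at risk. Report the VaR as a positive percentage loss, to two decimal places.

1.91

Mean return r̄ = -0.700 / 7 = -0.1000%
Population std dev = √[8.4836 / 7] = 1.1009%
VaR = −(r̄ − z·σ) = −(-0.1000 − 1.645 × 1.1009) = −(-1.9110) = 1.9110%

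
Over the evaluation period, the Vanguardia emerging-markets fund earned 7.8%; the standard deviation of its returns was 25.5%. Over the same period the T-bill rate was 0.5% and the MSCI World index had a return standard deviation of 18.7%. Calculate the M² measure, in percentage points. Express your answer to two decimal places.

Sharpe = (Rp − Rf) / σp = (7.8% − 0.5%) / 25.5% = 0.2863
M² = Rf + Sharpe × σm = 0.5% + 0.2863 × 18.7% = 5.8538%

5.85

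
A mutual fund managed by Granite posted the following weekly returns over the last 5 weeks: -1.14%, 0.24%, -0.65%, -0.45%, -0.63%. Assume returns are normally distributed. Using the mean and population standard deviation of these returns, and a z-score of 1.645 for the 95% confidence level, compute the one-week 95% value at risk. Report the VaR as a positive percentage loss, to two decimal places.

1.26

Mean return r̄ = -2.630 / 5 = -0.5260%
Population std dev = √[0.9957 / 5] = 0.4463%
VaR = −(r̄ − z·σ) = −(-0.5260 − 1.645 × 0.4463) = −(-1.2602) = 1.2602%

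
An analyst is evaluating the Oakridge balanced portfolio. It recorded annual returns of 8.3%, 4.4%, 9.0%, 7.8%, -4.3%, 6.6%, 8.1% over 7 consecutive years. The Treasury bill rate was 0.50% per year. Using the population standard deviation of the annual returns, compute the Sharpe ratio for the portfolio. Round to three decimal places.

1.205

r̄ = (8.3 + 4.4 + 9 + 7.8 − 4.3 + 6.6 + 8.1) / 7 = 5.7000%
Population σ = √[Σ(r − r̄)² / 7] = √[130.3200 / 7] = √18.6171 = 4.3148%
Sharpe = (r̄ − rf) / σ = (5.7000 − 0.5) / 4.3148 = 5.2000 / 4.3148 = 1.2052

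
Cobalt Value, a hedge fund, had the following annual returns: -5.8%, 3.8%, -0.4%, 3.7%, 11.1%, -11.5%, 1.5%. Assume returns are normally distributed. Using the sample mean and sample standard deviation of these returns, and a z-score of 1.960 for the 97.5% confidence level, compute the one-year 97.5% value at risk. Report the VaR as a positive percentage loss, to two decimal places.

13.94

r̄ = (-5.8 + 3.8 − 0.4 + 3.7 + 11.1 − 11.5 + 1.5) / 7 = 0.3429%
Σ(r − r̄)² = (-5.8 − 0.3429)² + (3.8 − 0.3429)² + … = 318.8171
sample σ = √(318.8171 / 6) = √53.1362 = 7.2895%
VaR = −(r̄ − z·σ) = −(0.3429 − 1.960 × 7.2895) = −(-13.9445) = 13.9445%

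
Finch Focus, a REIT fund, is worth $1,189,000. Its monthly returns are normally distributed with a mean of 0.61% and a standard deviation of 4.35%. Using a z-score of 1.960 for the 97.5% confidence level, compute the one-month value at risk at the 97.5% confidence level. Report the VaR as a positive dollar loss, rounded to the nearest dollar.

$94,121

Return at the 97.5% tail: μ − z·σ = 0.61% − 1.960 × 4.35% = 0.61 − 8.5260 = -7.9160%
VaR = −(-7.9160%) × $1,189,000 = 7.9160% × $1,189,000 = $94,121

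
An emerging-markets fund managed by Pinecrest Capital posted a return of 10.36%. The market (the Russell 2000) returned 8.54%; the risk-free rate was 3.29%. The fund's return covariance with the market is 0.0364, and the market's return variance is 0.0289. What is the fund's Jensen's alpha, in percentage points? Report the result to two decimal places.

β = Cov / Var = 0.0364 / 0.0289 = 1.2595
E[R] = Rf + β(Rm − Rf) = 3.29% + 1.2595 × (8.54% − 3.29%) = 9.9024%
α = Rp − E[R] = 10.36% − 9.9024% = 0.4576

0.46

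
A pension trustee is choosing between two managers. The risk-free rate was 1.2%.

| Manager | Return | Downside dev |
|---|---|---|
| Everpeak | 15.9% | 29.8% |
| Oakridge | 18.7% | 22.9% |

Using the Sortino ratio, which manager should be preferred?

Oakridge

Everpeak: Sortino ratio = (15.9% − 1.2%) / 29.8% = 0.493
Oakridge: Sortino ratio = (18.7% − 1.2%) / 22.9% = 0.764
Highest: Oakridge (0.764).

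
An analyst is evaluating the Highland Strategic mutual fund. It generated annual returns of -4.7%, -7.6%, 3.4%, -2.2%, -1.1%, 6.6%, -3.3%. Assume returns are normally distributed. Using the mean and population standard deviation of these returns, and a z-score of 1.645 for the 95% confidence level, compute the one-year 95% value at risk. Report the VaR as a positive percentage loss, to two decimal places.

Mean return r̄ = -8.90 / 7 = -1.2714%
Σ(r − r̄)² = 140.5943; population σ = √(140.5943/7) = 4.4816%
VaR = −(r̄ − z·σ) = −(-1.2714 − 1.645 × 4.4816) = −(-8.6436) = 8.6436%

8.64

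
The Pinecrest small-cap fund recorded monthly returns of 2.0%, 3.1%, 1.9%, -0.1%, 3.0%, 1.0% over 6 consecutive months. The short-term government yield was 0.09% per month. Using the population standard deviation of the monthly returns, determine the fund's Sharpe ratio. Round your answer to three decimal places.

1.552

r̄ = (2 + 3.1 + 1.9 − 0.1 + 3 + 1) / 6 = 1.8167%
Σ(r − r̄)² = (2 − 1.8167)² + (3.1 − 1.8167)² + (1.9 − 1.8167)² + … = 7.4283
σ = √[7.4283 / 6] = 1.1127%
Sharpe = (r̄ − rf) / σ = (1.8167 − 0.09) / 1.1127 = 1.7267 / 1.1127 = 1.5518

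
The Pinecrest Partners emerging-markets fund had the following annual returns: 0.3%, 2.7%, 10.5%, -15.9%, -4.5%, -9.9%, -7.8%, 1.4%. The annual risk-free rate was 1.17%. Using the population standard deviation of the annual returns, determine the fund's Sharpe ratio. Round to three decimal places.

-0.523

r̄ = (0.3 + 2.7 + 10.5 − 15.9 − 4.5 − 9.9 − 7.8 + 1.4) / 8 = -2.9000%
Σ(r − r̄)² = (0.3 − (-2.9000))² + (2.7 − (-2.9000))² + … = 484.2200
σ = √[484.2200 / 8] = 7.7799%
Sharpe = (r̄ − rf) / σ = (-2.9000 − 1.17) / 7.7799 = -4.0700 / 7.7799 = -0.5231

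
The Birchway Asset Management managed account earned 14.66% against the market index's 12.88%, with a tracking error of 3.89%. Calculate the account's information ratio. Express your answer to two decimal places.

IR = (Rp − Rb) / TE = (14.66% − 12.88%) / 3.89% = 1.78% / 3.89% = 0.4576

0.46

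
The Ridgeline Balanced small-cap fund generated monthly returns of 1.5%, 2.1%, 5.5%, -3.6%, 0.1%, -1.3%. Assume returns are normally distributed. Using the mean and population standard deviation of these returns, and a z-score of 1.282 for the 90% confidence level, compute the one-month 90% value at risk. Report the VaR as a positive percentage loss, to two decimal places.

r̄ = (1.5 + 2.1 + 5.5 − 3.6 + 0.1 − 1.3) / 6 = 4.30 / 6 = 0.7167%
Population std dev = √[48.4883 / 6] = 2.8428%
VaR = −(r̄ − z·σ) = −(0.7167 − 1.282 × 2.8428) = −(-2.9278) = 2.9278%

2.93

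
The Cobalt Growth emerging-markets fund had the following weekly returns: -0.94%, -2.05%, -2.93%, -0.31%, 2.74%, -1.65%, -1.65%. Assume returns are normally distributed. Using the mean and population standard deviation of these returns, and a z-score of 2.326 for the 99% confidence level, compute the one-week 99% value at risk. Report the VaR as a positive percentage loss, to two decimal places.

4.91

μ = (-0.94 − 2.05 − 2.93 − 0.31 + 2.74 − 1.65 − 1.65) / 7 = -0.9700%
Σ(r − μ)² = (-0.94 − (-0.9700))² + (-2.05 − (-0.9700))² + … = 20.1334
σ = √[20.1334 / 7] = 1.6959%
VaR = −(μ − z·σ) = −(-0.9700 − 2.326 × 1.6959) = −(-4.9147) = 4.9147%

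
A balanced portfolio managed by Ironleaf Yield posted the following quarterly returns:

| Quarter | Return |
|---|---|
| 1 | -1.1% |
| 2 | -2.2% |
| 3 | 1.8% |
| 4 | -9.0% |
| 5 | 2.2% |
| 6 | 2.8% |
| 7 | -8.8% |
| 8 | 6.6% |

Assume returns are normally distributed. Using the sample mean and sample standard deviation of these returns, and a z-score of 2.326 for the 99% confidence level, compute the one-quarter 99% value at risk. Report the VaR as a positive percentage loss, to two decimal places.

13.90

μ = (-1.1 − 2.2 + 1.8 − 9 + 2.2 + 2.8 − 8.8 + 6.6) / 8 = -0.9625%
Sample std dev = √[216.5588 / 7] = 5.5621%
VaR = −(μ − z·σ) = −(-0.9625 − 2.326 × 5.5621) = −(-13.8999) = 13.8999%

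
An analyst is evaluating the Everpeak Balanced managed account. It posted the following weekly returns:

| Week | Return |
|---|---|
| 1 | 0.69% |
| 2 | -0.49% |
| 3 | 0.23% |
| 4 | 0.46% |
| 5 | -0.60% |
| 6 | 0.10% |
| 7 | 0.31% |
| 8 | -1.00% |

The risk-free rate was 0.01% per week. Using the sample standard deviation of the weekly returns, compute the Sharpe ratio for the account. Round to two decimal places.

r̄ = (0.69 − 0.49 + 0.23 + 0.46 − 0.6 + 0.1 + 0.31 − 1) / 8 = -0.0375%
Σ(r − r̄)² = 2.4356; sample σ = √(2.4356/7) = 0.5899%
Sharpe = (r̄ − rf) / σ = (-0.0375 − 0.01) / 0.5899 = -0.0475 / 0.5899 = -0.0805

-0.08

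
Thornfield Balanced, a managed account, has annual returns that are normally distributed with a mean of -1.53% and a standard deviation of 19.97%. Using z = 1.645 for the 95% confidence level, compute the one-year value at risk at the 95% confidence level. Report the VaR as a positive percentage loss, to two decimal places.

VaR (as % loss) = −(μ − z·σ) = −(-1.53% − 1.645 × 19.97%) = −(-34.38065%) = 34.38065%

34.38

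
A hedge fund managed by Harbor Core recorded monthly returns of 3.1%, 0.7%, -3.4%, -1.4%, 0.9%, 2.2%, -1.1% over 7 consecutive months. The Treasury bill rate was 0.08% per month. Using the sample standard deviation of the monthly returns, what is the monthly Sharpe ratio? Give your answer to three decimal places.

r̄ = (3.1 + 0.7 − 3.4 − 1.4 + 0.9 + 2.2 − 1.1) / 7 = 0.1429%
Sample std dev = √[30.3371 / 6] = 2.2486%
Sharpe = (r̄ − rf) / σ = (0.1429 − 0.08) / 2.2486 = 0.0629 / 2.2486 = 0.0280

0.028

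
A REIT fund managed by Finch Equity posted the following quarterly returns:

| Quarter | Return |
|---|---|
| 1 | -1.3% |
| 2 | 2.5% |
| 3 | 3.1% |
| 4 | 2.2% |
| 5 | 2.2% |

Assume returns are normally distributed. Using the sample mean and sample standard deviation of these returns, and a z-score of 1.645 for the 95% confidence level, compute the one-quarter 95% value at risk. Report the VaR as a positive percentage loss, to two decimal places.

μ = (-1.3 + 2.5 + 3.1 + 2.2 + 2.2) / 5 = 8.70 / 5 = 1.7400%
Σ(r − μ)² = 12.0920; sample σ = √(12.0920/4) = 1.7387%
VaR = −(μ − z·σ) = −(1.7400 − 1.645 × 1.7387) = −(-1.1202) = 1.1202%

1.12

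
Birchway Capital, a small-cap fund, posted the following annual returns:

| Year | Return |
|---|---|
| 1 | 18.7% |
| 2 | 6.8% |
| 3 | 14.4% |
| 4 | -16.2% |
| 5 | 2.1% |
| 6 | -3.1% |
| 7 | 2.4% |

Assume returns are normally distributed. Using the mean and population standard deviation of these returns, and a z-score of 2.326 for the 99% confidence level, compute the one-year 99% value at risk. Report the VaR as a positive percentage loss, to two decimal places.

21.21

Mean return μ = 25.10 / 7 = 3.5857%
Population std dev = √[795.5086 / 7] = 10.6604%
VaR = −(μ − z·σ) = −(3.5857 − 2.326 × 10.6604) = −(-21.2104) = 21.2104%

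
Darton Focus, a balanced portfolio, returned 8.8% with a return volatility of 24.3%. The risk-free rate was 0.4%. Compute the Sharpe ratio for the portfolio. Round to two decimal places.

0.35

Sharpe = (Rp − Rf) / σp = (8.8% − 0.4%) / 24.3% = 8.40% / 24.3% = 0.3457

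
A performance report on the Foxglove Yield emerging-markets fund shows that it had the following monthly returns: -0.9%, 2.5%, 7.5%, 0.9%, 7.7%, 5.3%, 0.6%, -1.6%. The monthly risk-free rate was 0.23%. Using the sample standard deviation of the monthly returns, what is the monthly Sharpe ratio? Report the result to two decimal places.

Mean return r̄ = 22.00 / 8 = 2.7500%
Σ(r − r̄)² = (-0.9 − 2.7500)² + (2.5 − 2.7500)² + (7.5 − 2.7500)² + … = 93.9200
σ = √[93.9200 / 7] = 3.6629%
Sharpe = (r̄ − rf) / σ = (2.7500 − 0.23) / 3.6629 = 2.5200 / 3.6629 = 0.6880

0.69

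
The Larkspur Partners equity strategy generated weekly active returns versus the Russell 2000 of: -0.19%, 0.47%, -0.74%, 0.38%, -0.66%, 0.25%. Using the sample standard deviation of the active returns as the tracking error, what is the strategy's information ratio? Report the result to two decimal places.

Mean return r̄ = -0.490 / 6 = -0.0817%
Sample std dev = √[1.4071 / 5] = 0.5305%
IR = r̄ / tracking error = -0.0817 / 0.5305 = -0.1540

-0.15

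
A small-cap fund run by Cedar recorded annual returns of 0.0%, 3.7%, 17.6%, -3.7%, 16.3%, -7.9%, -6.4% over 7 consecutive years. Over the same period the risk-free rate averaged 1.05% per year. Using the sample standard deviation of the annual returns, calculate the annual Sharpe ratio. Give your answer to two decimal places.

r̄ = (0 + 3.7 + 17.6 − 3.7 + 16.3 − 7.9 − 6.4) / 7 = 19.60 / 7 = 2.8000%
Σ(r − r̄)² = (0 − 2.8000)² + (3.7 − 2.8000)² + (17.6 − 2.8000)² + … = 651.3200
σ = √[651.3200 / 6] = 10.4189%
Sharpe = (r̄ − rf) / σ = (2.8000 − 1.05) / 10.4189 = 1.7500 / 10.4189 = 0.1680

0.17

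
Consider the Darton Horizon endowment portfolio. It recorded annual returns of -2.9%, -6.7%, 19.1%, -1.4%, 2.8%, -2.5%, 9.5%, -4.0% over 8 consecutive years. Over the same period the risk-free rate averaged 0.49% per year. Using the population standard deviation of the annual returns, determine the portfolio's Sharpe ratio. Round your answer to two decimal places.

r̄ = (-2.9 − 6.7 + 19.1 − 1.4 + 2.8 − 2.5 + 9.5 − 4) / 8 = 1.7375%
Σ(r − r̄)² = 516.2588; population σ = √(516.2588/8) = 8.0332%
Sharpe = (r̄ − rf) / σ = (1.7375 − 0.49) / 8.0332 = 1.2475 / 8.0332 = 0.1553

0.16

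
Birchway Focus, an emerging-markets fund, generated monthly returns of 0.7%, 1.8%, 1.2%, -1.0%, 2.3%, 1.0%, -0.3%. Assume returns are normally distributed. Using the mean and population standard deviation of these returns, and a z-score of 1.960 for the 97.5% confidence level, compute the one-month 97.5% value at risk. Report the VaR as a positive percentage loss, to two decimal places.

1.27

μ = (0.7 + 1.8 + 1.2 − 1 + 2.3 + 1 − 0.3) / 7 = 5.70 / 7 = 0.8143%
Population σ = √[Σ(r − μ)² / 7] = √[7.9086 / 7] = √1.1298 = 1.0629%
VaR = −(μ − z·σ) = −(0.8143 − 1.960 × 1.0629) = −(-1.2690) = 1.2690%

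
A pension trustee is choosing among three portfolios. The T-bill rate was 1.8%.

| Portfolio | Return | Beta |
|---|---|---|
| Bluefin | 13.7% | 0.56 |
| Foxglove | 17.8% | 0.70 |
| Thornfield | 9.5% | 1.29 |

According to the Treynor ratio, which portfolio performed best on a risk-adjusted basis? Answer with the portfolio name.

Foxglove

Bluefin: Treynor = (13.7% − 1.8%) / 0.56 = 21.250
Foxglove: Treynor = (17.8% − 1.8%) / 0.70 = 22.857
Thornfield: Treynor = (9.5% − 1.8%) / 1.29 = 5.969
Highest: Foxglove (22.857).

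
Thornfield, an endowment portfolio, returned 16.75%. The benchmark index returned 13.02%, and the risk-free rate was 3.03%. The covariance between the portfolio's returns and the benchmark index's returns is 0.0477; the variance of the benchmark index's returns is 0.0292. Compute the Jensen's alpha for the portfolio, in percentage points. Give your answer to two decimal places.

-2.60

β = Cov / Var = 0.0477 / 0.0292 = 1.6336
E[R] = Rf + β(Rm − Rf) = 3.03% + 1.6336 × (13.02% − 3.03%) = 19.3497%
α = Rp − E[R] = 16.75% − 19.3497% = -2.5997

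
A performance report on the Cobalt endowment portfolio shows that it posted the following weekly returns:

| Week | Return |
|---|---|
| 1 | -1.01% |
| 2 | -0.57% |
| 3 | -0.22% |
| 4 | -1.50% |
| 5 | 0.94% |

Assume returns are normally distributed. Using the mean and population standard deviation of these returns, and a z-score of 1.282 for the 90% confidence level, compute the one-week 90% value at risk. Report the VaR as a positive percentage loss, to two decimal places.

1.53

r̄ = (-1.01 − 0.57 − 0.22 − 1.5 + 0.94) / 5 = -0.4720%
Σ(r − r̄)² = 3.4131; population σ = √(3.4131/5) = 0.8262%
VaR = −(r̄ − z·σ) = −(-0.4720 − 1.282 × 0.8262) = −(-1.5312) = 1.5312%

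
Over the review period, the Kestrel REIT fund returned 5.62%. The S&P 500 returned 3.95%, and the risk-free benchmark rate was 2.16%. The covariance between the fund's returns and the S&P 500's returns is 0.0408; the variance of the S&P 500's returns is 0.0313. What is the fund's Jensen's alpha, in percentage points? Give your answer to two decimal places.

1.13

β = Cov / Var = 0.0408 / 0.0313 = 1.3035
E[R] = Rf + β(Rm − Rf) = 2.16% + 1.3035 × (3.95% − 2.16%) = 4.4933%
α = Rp − E[R] = 5.62% − 4.4933% = 1.1267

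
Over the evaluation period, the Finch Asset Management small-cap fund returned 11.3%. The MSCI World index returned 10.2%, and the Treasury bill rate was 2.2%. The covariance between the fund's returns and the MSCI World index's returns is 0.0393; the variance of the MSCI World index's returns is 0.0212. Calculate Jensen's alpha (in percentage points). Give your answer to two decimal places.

β = Cov / Var = 0.0393 / 0.0212 = 1.8538
E[R] = Rf + β(Rm − Rf) = 2.2% + 1.8538 × (10.2% − 2.2%) = 17.0304%
α = Rp − E[R] = 11.3% − 17.0304% = -5.7304

-5.73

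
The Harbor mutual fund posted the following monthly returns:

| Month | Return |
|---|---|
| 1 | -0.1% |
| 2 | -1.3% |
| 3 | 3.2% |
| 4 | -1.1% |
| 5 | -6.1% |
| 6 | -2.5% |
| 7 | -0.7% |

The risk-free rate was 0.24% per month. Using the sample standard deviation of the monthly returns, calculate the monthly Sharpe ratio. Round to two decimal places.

r̄ = (-0.1 − 1.3 + 3.2 − 1.1 − 6.1 − 2.5 − 0.7) / 7 = -8.60 / 7 = -1.2286%
Σ(r − r̄)² = 46.5343; sample σ = √(46.5343/6) = 2.7849%
Sharpe = (r̄ − rf) / σ = (-1.2286 − 0.24) / 2.7849 = -1.4686 / 2.7849 = -0.5273

-0.53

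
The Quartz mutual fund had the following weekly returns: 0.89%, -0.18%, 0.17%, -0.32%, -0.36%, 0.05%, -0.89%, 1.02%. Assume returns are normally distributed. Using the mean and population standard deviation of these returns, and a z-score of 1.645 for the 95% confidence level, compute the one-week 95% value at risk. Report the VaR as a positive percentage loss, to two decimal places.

0.94

Mean return r̄ = 0.380 / 8 = 0.0475%
Population std dev = √[2.9024 / 8] = 0.6023%
VaR = −(r̄ − z·σ) = −(0.0475 − 1.645 × 0.6023) = −(-0.9433) = 0.9433%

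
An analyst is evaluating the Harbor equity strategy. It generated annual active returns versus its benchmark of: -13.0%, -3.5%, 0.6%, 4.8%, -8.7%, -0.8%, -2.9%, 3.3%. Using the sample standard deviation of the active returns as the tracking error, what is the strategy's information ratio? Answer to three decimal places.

Mean return μ = -20.20 / 8 = -2.5250%
Sample σ = √[Σ(r − μ)² / 7] = √[249.2750 / 7] = √35.6107 = 5.9675%
IR = μ / tracking error = -2.5250 / 5.9675 = -0.4231

-0.423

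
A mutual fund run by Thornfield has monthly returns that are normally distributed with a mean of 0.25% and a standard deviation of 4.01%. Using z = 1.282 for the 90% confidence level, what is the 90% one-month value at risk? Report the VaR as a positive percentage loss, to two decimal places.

4.89

VaR (as % loss) = −(μ − z·σ) = −(0.25% − 1.282 × 4.01%) = −(-4.89082%) = 4.89082%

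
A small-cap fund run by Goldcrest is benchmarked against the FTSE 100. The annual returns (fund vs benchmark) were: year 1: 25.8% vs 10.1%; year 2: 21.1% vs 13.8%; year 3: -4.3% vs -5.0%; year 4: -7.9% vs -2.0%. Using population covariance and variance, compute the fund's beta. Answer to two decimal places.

r̄p = 8.6750%,  r̄m = 4.2250%
Cov = Σ(rp − r̄p)(rm − r̄m) / 4 = 110.6131
Var(rm) = Σ(rm − r̄m)² / 4 = 62.5119
β = Cov / Var = 110.6131 / 62.5119 = 1.7695

1.77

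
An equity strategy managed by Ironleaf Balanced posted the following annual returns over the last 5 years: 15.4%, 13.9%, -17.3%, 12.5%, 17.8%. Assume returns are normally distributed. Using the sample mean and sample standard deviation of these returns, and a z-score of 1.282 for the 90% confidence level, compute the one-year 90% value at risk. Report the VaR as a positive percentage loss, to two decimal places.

μ = (15.4 + 13.9 − 17.3 + 12.5 + 17.8) / 5 = 8.4600%
Σ(r − μ)² = (15.4 − 8.4600)² + (13.9 − 8.4600)² + (-17.3 − 8.4600)² + … = 844.8920
σ = √[844.8920 / 4] = 14.5335%
VaR = −(μ − z·σ) = −(8.4600 − 1.282 × 14.5335) = −(-10.1719) = 10.1719%

10.17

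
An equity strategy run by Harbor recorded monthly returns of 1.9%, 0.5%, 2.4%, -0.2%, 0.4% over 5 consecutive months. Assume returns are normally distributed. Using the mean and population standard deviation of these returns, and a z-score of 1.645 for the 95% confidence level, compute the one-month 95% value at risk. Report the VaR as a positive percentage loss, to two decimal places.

0.62

r̄ = (1.9 + 0.5 + 2.4 − 0.2 + 0.4) / 5 = 5.00 / 5 = 1.0000%
Population σ = √[Σ(r − r̄)² / 5] = √[4.8200 / 5] = √0.9640 = 0.9818%
VaR = −(r̄ − z·σ) = −(1.0000 − 1.645 × 0.9818) = −(-0.6151) = 0.6151%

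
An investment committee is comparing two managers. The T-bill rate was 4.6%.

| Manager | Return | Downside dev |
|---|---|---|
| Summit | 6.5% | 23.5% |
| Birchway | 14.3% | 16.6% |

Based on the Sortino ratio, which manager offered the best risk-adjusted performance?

Summit: Sortino ratio = (6.5% − 4.6%) / 23.5% = 0.081
Birchway: Sortino ratio = (14.3% − 4.6%) / 16.6% = 0.584
Highest: Birchway (0.584).

Birchway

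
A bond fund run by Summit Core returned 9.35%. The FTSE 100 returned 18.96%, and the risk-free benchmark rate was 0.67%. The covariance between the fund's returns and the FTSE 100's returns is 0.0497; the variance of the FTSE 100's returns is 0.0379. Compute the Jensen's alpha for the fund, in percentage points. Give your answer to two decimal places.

β = Cov / Var = 0.0497 / 0.0379 = 1.3113
E[R] = Rf + β(Rm − Rf) = 0.67% + 1.3113 × (18.96% − 0.67%) = 24.6537%
α = Rp − E[R] = 9.35% − 24.6537% = -15.3037

-15.30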